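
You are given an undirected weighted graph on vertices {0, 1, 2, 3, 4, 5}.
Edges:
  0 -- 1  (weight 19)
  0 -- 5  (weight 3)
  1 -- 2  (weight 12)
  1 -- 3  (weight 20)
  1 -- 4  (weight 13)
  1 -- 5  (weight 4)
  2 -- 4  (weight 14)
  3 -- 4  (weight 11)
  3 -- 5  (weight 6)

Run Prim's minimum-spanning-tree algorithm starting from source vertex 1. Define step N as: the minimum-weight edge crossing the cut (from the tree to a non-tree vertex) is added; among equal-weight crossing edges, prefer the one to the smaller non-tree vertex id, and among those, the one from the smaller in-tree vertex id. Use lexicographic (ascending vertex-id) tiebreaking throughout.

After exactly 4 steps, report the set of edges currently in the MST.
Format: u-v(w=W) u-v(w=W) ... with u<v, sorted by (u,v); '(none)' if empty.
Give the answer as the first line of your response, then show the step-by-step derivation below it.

0-5(w=3) 1-5(w=4) 3-4(w=11) 3-5(w=6)

step 1: add edge 1-5 (w=4); MST = {1-5(w=4)}
step 2: add edge 0-5 (w=3); MST = {0-5(w=3) 1-5(w=4)}
step 3: add edge 3-5 (w=6); MST = {0-5(w=3) 1-5(w=4) 3-5(w=6)}
step 4: add edge 3-4 (w=11); MST = {0-5(w=3) 1-5(w=4) 3-4(w=11) 3-5(w=6)}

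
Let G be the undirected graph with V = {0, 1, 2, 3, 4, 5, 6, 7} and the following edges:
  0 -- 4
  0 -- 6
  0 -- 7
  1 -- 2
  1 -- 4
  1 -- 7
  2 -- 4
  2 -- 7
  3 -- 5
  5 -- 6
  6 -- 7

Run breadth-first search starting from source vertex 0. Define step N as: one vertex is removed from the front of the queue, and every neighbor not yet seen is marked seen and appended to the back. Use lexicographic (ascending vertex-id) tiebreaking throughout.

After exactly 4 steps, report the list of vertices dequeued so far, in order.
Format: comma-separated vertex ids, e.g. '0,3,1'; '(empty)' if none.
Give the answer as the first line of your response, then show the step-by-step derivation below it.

0,4,6,7

step 1: dequeue 0; queue=[4,6,7]; order=0
step 2: dequeue 4; queue=[6,7,1,2]; order=0,4
step 3: dequeue 6; queue=[7,1,2,5]; order=0,4,6
step 4: dequeue 7; queue=[1,2,5]; order=0,4,6,7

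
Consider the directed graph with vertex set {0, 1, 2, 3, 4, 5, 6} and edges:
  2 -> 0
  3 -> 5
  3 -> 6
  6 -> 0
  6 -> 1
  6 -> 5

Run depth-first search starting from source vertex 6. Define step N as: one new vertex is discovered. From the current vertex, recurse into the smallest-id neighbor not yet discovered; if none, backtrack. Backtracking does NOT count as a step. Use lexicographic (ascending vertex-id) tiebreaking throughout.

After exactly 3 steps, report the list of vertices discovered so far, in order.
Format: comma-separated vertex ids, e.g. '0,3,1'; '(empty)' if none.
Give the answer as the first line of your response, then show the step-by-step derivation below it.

6,0,1

step 1: discover 6; path=6; order=6
step 2: discover 0; path=6>0; order=6,0
step 3: discover 1; path=6>1; order=6,0,1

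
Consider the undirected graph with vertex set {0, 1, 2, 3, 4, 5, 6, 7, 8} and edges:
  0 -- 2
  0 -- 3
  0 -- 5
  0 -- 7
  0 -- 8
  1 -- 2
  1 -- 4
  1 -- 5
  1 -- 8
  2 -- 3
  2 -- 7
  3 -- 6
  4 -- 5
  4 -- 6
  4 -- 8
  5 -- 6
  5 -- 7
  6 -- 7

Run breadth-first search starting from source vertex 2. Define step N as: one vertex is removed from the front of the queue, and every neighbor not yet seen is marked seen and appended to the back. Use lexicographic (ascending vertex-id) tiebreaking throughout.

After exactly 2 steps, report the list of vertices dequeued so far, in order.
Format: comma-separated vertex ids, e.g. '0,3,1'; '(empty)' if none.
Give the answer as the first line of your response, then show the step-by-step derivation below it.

2,0

step 1: dequeue 2; queue=[0,1,3,7]; order=2
step 2: dequeue 0; queue=[1,3,7,5,8]; order=2,0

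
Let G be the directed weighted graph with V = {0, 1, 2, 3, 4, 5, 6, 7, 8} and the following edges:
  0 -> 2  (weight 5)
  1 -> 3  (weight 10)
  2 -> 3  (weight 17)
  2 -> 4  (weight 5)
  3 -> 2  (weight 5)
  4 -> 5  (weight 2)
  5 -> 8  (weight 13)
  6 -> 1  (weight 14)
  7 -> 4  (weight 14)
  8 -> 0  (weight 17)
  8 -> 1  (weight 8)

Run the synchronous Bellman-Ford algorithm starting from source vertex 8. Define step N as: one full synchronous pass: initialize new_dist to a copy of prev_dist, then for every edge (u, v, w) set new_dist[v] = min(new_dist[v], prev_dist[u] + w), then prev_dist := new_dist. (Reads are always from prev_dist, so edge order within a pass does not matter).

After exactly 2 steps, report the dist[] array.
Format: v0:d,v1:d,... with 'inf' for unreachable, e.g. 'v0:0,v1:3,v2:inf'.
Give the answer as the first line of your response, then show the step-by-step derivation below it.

v0:17,v1:8,v2:22,v3:18,v4:inf,v5:inf,v6:inf,v7:inf,v8:0

step 1: dist = v0:17,v1:8,v2:inf,v3:inf,v4:inf,v5:inf,v6:inf,v7:inf,v8:0
step 2: dist = v0:17,v1:8,v2:22,v3:18,v4:inf,v5:inf,v6:inf,v7:inf,v8:0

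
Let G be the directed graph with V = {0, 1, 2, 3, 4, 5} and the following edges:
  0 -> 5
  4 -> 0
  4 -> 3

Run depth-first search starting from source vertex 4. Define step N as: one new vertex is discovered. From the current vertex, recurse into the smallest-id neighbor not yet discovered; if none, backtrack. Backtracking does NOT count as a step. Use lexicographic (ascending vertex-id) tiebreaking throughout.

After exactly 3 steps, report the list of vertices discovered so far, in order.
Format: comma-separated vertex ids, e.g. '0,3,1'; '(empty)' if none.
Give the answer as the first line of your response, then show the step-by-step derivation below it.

4,0,5

step 1: discover 4; path=4; order=4
step 2: discover 0; path=4>0; order=4,0
step 3: discover 5; path=4>0>5; order=4,0,5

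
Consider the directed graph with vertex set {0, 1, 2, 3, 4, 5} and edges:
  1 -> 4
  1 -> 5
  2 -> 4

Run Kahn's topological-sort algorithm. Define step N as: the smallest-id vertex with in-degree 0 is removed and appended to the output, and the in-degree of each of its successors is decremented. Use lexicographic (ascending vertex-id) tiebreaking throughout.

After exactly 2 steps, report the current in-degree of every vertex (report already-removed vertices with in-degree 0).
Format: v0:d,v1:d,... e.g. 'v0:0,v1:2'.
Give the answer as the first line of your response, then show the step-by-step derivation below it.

v0:0,v1:0,v2:0,v3:0,v4:1,v5:0

step 1: output 0; order=[0]; indeg=(0,0,0,0,2,1)
step 2: output 1; order=[0,1]; indeg=(0,0,0,0,1,0)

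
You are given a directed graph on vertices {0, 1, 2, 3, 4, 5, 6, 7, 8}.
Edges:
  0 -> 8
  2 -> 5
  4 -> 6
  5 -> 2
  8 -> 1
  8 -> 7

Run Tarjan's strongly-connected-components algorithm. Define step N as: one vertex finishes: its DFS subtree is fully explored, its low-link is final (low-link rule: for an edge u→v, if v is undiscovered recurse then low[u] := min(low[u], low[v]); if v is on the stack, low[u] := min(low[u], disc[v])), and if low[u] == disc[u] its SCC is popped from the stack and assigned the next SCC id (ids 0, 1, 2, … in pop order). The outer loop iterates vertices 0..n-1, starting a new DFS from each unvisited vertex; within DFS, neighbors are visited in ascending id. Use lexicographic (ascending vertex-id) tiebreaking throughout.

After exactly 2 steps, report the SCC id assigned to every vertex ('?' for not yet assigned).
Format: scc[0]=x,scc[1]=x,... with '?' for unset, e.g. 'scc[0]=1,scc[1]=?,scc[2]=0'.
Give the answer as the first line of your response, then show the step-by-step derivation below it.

scc[0]=?,scc[1]=0,scc[2]=?,scc[3]=?,scc[4]=?,scc[5]=?,scc[6]=?,scc[7]=1,scc[8]=?

step 1: low=(low[0]=0,low[1]=2,low[2]=?,low[3]=?,low[4]=?,low[5]=?,low[6]=?,low[7]=?,low[8]=1); scc=(scc[0]=?,scc[1]=0,scc[2]=?,scc[3]=?,scc[4]=?,scc[5]=?,scc[6]=?,scc[7]=?,scc[8]=?)
step 2: low=(low[0]=0,low[1]=2,low[2]=?,low[3]=?,low[4]=?,low[5]=?,low[6]=?,low[7]=3,low[8]=1); scc=(scc[0]=?,scc[1]=0,scc[2]=?,scc[3]=?,scc[4]=?,scc[5]=?,scc[6]=?,scc[7]=1,scc[8]=?)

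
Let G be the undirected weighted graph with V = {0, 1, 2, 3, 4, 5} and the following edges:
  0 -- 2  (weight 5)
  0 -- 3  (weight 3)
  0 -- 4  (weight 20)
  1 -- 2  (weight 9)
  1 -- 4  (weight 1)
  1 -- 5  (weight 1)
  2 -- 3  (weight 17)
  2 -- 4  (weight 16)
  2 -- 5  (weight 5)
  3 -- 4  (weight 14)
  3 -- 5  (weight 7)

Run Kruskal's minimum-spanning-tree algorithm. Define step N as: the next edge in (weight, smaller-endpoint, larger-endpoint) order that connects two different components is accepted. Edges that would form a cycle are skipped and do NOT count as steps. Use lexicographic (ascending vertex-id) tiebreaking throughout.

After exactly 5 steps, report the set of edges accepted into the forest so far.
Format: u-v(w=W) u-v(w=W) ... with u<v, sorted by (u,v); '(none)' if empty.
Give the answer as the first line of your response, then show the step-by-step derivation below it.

0-2(w=5) 0-3(w=3) 1-4(w=1) 1-5(w=1) 2-5(w=5)

step 1: add edge 1-4 (w=1); MST = {1-4(w=1)}
step 2: add edge 1-5 (w=1); MST = {1-4(w=1) 1-5(w=1)}
step 3: add edge 0-3 (w=3); MST = {0-3(w=3) 1-4(w=1) 1-5(w=1)}
step 4: add edge 0-2 (w=5); MST = {0-2(w=5) 0-3(w=3) 1-4(w=1) 1-5(w=1)}
step 5: add edge 2-5 (w=5); MST = {0-2(w=5) 0-3(w=3) 1-4(w=1) 1-5(w=1) 2-5(w=5)}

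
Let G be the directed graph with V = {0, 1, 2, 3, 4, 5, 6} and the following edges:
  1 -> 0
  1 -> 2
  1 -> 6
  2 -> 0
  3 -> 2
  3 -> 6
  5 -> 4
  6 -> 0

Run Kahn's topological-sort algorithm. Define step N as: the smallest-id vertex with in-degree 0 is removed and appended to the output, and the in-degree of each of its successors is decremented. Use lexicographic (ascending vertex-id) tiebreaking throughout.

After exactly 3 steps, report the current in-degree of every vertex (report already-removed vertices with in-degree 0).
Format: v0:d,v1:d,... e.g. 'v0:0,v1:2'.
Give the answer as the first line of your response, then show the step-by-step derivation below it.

v0:1,v1:0,v2:0,v3:0,v4:1,v5:0,v6:0

step 1: output 1; order=[1]; indeg=(2,0,1,0,1,0,1)
step 2: output 3; order=[1,3]; indeg=(2,0,0,0,1,0,0)
step 3: output 2; order=[1,3,2]; indeg=(1,0,0,0,1,0,0)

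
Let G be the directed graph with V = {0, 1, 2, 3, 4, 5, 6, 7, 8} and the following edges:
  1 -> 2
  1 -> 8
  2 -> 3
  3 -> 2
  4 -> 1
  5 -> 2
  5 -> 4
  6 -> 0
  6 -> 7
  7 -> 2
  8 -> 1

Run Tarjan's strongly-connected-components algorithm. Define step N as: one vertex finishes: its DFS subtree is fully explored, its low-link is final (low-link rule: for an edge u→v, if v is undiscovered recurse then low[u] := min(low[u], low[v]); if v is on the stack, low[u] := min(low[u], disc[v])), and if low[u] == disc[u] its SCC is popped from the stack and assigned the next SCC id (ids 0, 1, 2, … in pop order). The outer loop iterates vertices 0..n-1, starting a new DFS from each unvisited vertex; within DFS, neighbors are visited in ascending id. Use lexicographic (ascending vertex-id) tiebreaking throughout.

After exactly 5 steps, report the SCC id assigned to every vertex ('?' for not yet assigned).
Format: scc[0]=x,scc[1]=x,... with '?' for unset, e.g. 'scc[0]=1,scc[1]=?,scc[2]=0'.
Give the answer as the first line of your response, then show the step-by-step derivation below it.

scc[0]=0,scc[1]=2,scc[2]=1,scc[3]=1,scc[4]=?,scc[5]=?,scc[6]=?,scc[7]=?,scc[8]=2

step 1: low=(low[0]=0,low[1]=?,low[2]=?,low[3]=?,low[4]=?,low[5]=?,low[6]=?,low[7]=?,low[8]=?); scc=(scc[0]=0,scc[1]=?,scc[2]=?,scc[3]=?,scc[4]=?,scc[5]=?,scc[6]=?,scc[7]=?,scc[8]=?)
step 2: low=(low[0]=0,low[1]=1,low[2]=2,low[3]=2,low[4]=?,low[5]=?,low[6]=?,low[7]=?,low[8]=?); scc=(scc[0]=0,scc[1]=?,scc[2]=?,scc[3]=?,scc[4]=?,scc[5]=?,scc[6]=?,scc[7]=?,scc[8]=?)
step 3: low=(low[0]=0,low[1]=1,low[2]=2,low[3]=2,low[4]=?,low[5]=?,low[6]=?,low[7]=?,low[8]=?); scc=(scc[0]=0,scc[1]=?,scc[2]=1,scc[3]=1,scc[4]=?,scc[5]=?,scc[6]=?,scc[7]=?,scc[8]=?)
step 4: low=(low[0]=0,low[1]=1,low[2]=2,low[3]=2,low[4]=?,low[5]=?,low[6]=?,low[7]=?,low[8]=1); scc=(scc[0]=0,scc[1]=?,scc[2]=1,scc[3]=1,scc[4]=?,scc[5]=?,scc[6]=?,scc[7]=?,scc[8]=?)
step 5: low=(low[0]=0,low[1]=1,low[2]=2,low[3]=2,low[4]=?,low[5]=?,low[6]=?,low[7]=?,low[8]=1); scc=(scc[0]=0,scc[1]=2,scc[2]=1,scc[3]=1,scc[4]=?,scc[5]=?,scc[6]=?,scc[7]=?,scc[8]=2)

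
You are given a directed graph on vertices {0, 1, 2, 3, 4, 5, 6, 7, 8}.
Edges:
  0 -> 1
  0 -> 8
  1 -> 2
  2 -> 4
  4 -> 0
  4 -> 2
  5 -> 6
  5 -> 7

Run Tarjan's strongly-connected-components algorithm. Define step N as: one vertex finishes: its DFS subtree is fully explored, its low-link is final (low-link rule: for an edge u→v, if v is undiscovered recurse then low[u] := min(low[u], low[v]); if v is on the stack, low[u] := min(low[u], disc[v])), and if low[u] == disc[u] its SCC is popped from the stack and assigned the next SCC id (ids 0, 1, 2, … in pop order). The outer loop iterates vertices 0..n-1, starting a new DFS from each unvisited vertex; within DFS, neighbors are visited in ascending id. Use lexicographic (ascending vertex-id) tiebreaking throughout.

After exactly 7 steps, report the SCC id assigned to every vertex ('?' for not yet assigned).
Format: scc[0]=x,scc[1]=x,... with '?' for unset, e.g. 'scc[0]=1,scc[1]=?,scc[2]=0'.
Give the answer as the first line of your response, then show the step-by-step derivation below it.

scc[0]=1,scc[1]=1,scc[2]=1,scc[3]=2,scc[4]=1,scc[5]=?,scc[6]=3,scc[7]=?,scc[8]=0

step 1: low=(low[0]=0,low[1]=1,low[2]=2,low[3]=?,low[4]=0,low[5]=?,low[6]=?,low[7]=?,low[8]=?); scc=(scc[0]=?,scc[1]=?,scc[2]=?,scc[3]=?,scc[4]=?,scc[5]=?,scc[6]=?,scc[7]=?,scc[8]=?)
step 2: low=(low[0]=0,low[1]=1,low[2]=0,low[3]=?,low[4]=0,low[5]=?,low[6]=?,low[7]=?,low[8]=?); scc=(scc[0]=?,scc[1]=?,scc[2]=?,scc[3]=?,scc[4]=?,scc[5]=?,scc[6]=?,scc[7]=?,scc[8]=?)
step 3: low=(low[0]=0,low[1]=0,low[2]=0,low[3]=?,low[4]=0,low[5]=?,low[6]=?,low[7]=?,low[8]=?); scc=(scc[0]=?,scc[1]=?,scc[2]=?,scc[3]=?,scc[4]=?,scc[5]=?,scc[6]=?,scc[7]=?,scc[8]=?)
step 4: low=(low[0]=0,low[1]=0,low[2]=0,low[3]=?,low[4]=0,low[5]=?,low[6]=?,low[7]=?,low[8]=4); scc=(scc[0]=?,scc[1]=?,scc[2]=?,scc[3]=?,scc[4]=?,scc[5]=?,scc[6]=?,scc[7]=?,scc[8]=0)
step 5: low=(low[0]=0,low[1]=0,low[2]=0,low[3]=?,low[4]=0,low[5]=?,low[6]=?,low[7]=?,low[8]=4); scc=(scc[0]=1,scc[1]=1,scc[2]=1,scc[3]=?,scc[4]=1,scc[5]=?,scc[6]=?,scc[7]=?,scc[8]=0)
step 6: low=(low[0]=0,low[1]=0,low[2]=0,low[3]=5,low[4]=0,low[5]=?,low[6]=?,low[7]=?,low[8]=4); scc=(scc[0]=1,scc[1]=1,scc[2]=1,scc[3]=2,scc[4]=1,scc[5]=?,scc[6]=?,scc[7]=?,scc[8]=0)
step 7: low=(low[0]=0,low[1]=0,low[2]=0,low[3]=5,low[4]=0,low[5]=6,low[6]=7,low[7]=?,low[8]=4); scc=(scc[0]=1,scc[1]=1,scc[2]=1,scc[3]=2,scc[4]=1,scc[5]=?,scc[6]=3,scc[7]=?,scc[8]=0)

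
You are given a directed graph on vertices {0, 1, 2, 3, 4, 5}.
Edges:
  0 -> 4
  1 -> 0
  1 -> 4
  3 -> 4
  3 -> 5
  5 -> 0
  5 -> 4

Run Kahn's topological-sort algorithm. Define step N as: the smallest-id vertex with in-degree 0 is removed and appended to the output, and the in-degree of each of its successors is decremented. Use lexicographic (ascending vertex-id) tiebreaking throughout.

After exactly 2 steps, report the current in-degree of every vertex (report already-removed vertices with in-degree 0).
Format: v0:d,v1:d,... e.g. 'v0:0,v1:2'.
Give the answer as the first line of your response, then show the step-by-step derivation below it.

v0:1,v1:0,v2:0,v3:0,v4:3,v5:1

step 1: output 1; order=[1]; indeg=(1,0,0,0,3,1)
step 2: output 2; order=[1,2]; indeg=(1,0,0,0,3,1)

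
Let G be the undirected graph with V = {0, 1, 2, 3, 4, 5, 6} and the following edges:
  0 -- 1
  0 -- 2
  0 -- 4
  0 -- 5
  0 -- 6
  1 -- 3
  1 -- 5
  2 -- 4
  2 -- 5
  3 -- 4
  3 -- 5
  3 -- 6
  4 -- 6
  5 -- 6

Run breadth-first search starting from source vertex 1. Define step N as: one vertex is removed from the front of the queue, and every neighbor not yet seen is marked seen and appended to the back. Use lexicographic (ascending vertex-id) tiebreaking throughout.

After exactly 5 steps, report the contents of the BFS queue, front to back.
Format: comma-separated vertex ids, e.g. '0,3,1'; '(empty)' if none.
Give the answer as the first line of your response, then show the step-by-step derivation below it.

4,6

step 1: dequeue 1; queue=[0,3,5]; order=1
step 2: dequeue 0; queue=[3,5,2,4,6]; order=1,0
step 3: dequeue 3; queue=[5,2,4,6]; order=1,0,3
step 4: dequeue 5; queue=[2,4,6]; order=1,0,3,5
step 5: dequeue 2; queue=[4,6]; order=1,0,3,5,2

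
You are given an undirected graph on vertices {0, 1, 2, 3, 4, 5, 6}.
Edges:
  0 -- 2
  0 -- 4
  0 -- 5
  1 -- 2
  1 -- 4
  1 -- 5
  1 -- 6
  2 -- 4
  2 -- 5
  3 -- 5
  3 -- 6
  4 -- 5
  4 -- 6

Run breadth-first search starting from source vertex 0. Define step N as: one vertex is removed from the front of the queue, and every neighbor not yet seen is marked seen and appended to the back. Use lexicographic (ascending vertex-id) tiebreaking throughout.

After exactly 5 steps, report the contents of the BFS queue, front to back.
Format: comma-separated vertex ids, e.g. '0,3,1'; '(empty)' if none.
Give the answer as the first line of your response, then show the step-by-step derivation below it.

6,3

step 1: dequeue 0; queue=[2,4,5]; order=0
step 2: dequeue 2; queue=[4,5,1]; order=0,2
step 3: dequeue 4; queue=[5,1,6]; order=0,2,4
step 4: dequeue 5; queue=[1,6,3]; order=0,2,4,5
step 5: dequeue 1; queue=[6,3]; order=0,2,4,5,1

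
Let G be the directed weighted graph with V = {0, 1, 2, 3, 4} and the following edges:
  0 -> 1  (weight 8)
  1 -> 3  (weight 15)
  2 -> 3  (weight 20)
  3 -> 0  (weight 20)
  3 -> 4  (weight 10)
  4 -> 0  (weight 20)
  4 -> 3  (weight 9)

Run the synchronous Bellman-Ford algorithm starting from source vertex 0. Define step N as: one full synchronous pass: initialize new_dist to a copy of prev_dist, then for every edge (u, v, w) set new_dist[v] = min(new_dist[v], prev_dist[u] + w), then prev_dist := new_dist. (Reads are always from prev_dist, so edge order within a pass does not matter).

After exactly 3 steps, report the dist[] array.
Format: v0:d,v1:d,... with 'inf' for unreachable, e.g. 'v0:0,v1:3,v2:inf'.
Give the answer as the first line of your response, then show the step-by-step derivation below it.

v0:0,v1:8,v2:inf,v3:23,v4:33

step 1: dist = v0:0,v1:8,v2:inf,v3:inf,v4:inf
step 2: dist = v0:0,v1:8,v2:inf,v3:23,v4:inf
step 3: dist = v0:0,v1:8,v2:inf,v3:23,v4:33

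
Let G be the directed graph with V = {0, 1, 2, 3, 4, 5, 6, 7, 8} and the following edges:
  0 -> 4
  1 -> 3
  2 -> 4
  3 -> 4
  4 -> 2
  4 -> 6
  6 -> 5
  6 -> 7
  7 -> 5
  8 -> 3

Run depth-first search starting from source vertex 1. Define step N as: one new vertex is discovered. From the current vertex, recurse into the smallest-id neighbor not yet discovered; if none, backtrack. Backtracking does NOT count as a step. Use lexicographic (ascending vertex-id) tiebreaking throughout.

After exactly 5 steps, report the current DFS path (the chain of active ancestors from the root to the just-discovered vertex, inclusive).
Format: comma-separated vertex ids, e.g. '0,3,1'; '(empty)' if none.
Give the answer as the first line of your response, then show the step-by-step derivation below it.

1,3,4,6

step 1: discover 1; path=1; order=1
step 2: discover 3; path=1>3; order=1,3
step 3: discover 4; path=1>3>4; order=1,3,4
step 4: discover 2; path=1>3>4>2; order=1,3,4,2
step 5: discover 6; path=1>3>4>6; order=1,3,4,2,6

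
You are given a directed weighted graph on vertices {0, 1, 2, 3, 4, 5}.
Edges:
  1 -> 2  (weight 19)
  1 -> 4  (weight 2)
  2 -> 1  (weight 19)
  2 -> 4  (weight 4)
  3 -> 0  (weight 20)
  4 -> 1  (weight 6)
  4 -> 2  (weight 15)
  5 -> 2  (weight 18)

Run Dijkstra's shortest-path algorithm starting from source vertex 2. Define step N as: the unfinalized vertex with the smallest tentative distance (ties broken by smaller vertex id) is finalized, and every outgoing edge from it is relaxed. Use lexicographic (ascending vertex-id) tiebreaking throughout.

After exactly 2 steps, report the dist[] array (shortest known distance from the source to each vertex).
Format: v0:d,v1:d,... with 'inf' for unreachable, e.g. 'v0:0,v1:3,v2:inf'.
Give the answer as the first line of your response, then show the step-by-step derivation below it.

v0:inf,v1:10,v2:0,v3:inf,v4:4,v5:inf

step 1: dist = v0:inf,v1:19,v2:0,v3:inf,v4:4,v5:inf
step 2: dist = v0:inf,v1:10,v2:0,v3:inf,v4:4,v5:inf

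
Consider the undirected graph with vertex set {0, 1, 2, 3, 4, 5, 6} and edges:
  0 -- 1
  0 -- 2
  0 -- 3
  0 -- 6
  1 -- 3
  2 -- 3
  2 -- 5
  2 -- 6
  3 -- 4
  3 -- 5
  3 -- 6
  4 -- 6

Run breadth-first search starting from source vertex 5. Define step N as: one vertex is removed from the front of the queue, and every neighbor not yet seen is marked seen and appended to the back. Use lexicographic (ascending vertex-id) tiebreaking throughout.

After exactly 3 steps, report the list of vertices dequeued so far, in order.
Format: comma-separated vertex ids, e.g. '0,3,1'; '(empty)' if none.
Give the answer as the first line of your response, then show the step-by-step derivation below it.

5,2,3

step 1: dequeue 5; queue=[2,3]; order=5
step 2: dequeue 2; queue=[3,0,6]; order=5,2
step 3: dequeue 3; queue=[0,6,1,4]; order=5,2,3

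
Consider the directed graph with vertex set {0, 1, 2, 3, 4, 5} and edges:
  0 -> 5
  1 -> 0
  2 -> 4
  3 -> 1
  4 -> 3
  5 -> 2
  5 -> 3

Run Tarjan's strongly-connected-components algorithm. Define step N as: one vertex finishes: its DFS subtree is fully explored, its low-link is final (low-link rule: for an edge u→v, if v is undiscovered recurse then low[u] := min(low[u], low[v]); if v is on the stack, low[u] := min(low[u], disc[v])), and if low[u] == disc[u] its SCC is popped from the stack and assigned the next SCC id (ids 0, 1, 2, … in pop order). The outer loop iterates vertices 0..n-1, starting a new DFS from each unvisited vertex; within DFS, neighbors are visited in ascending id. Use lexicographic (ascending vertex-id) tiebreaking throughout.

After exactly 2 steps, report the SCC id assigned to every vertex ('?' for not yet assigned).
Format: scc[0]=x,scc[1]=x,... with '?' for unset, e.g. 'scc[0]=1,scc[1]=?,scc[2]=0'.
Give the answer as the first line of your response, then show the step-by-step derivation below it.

scc[0]=?,scc[1]=?,scc[2]=?,scc[3]=?,scc[4]=?,scc[5]=?

step 1: low=(low[0]=0,low[1]=0,low[2]=2,low[3]=4,low[4]=3,low[5]=1); scc=(scc[0]=?,scc[1]=?,scc[2]=?,scc[3]=?,scc[4]=?,scc[5]=?)
step 2: low=(low[0]=0,low[1]=0,low[2]=2,low[3]=0,low[4]=3,low[5]=1); scc=(scc[0]=?,scc[1]=?,scc[2]=?,scc[3]=?,scc[4]=?,scc[5]=?)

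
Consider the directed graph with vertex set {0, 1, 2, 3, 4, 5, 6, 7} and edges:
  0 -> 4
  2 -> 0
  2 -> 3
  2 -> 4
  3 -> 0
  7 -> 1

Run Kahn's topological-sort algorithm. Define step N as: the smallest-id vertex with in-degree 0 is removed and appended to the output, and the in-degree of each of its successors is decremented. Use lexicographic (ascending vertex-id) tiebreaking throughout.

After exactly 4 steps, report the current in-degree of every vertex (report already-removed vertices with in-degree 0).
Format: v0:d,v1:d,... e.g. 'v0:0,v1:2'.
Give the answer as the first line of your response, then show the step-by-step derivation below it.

v0:0,v1:1,v2:0,v3:0,v4:0,v5:0,v6:0,v7:0

step 1: output 2; order=[2]; indeg=(1,1,0,0,1,0,0,0)
step 2: output 3; order=[2,3]; indeg=(0,1,0,0,1,0,0,0)
step 3: output 0; order=[2,3,0]; indeg=(0,1,0,0,0,0,0,0)
step 4: output 4; order=[2,3,0,4]; indeg=(0,1,0,0,0,0,0,0)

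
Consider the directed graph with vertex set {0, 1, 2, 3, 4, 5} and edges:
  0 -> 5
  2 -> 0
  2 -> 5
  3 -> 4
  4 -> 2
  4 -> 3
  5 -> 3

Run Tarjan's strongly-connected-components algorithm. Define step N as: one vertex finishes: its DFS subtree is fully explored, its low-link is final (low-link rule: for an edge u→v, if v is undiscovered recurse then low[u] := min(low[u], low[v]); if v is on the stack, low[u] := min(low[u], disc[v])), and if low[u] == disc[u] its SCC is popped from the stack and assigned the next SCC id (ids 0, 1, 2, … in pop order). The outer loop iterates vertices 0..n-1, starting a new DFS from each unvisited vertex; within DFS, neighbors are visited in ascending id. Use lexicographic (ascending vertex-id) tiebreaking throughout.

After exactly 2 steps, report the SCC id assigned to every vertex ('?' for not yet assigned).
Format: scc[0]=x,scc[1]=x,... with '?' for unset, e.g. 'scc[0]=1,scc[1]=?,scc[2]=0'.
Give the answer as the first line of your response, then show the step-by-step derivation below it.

scc[0]=?,scc[1]=?,scc[2]=?,scc[3]=?,scc[4]=?,scc[5]=?

step 1: low=(low[0]=0,low[1]=?,low[2]=0,low[3]=2,low[4]=3,low[5]=1); scc=(scc[0]=?,scc[1]=?,scc[2]=?,scc[3]=?,scc[4]=?,scc[5]=?)
step 2: low=(low[0]=0,low[1]=?,low[2]=0,low[3]=2,low[4]=0,low[5]=1); scc=(scc[0]=?,scc[1]=?,scc[2]=?,scc[3]=?,scc[4]=?,scc[5]=?)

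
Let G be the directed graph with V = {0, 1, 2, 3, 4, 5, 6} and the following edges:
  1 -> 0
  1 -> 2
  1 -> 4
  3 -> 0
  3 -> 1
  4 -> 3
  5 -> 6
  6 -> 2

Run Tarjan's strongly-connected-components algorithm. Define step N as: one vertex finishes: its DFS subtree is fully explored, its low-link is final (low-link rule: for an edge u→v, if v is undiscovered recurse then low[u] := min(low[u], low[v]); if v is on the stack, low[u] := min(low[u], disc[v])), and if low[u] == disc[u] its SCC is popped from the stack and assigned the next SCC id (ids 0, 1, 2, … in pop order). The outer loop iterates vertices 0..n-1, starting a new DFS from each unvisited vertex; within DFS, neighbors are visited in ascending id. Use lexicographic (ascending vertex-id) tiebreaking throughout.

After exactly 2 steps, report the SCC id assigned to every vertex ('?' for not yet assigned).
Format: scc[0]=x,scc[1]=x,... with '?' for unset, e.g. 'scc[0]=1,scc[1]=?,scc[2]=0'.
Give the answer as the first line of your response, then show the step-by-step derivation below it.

scc[0]=0,scc[1]=?,scc[2]=1,scc[3]=?,scc[4]=?,scc[5]=?,scc[6]=?

step 1: low=(low[0]=0,low[1]=?,low[2]=?,low[3]=?,low[4]=?,low[5]=?,low[6]=?); scc=(scc[0]=0,scc[1]=?,scc[2]=?,scc[3]=?,scc[4]=?,scc[5]=?,scc[6]=?)
step 2: low=(low[0]=0,low[1]=1,low[2]=2,low[3]=?,low[4]=?,low[5]=?,low[6]=?); scc=(scc[0]=0,scc[1]=?,scc[2]=1,scc[3]=?,scc[4]=?,scc[5]=?,scc[6]=?)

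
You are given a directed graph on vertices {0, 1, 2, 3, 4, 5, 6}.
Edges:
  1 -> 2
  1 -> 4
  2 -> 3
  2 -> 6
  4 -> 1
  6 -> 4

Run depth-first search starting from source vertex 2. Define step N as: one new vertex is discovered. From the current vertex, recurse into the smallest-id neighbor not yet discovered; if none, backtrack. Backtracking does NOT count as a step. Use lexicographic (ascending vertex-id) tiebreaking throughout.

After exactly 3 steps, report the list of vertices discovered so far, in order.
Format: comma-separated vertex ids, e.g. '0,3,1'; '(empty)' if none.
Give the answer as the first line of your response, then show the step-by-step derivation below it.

2,3,6

step 1: discover 2; path=2; order=2
step 2: discover 3; path=2>3; order=2,3
step 3: discover 6; path=2>6; order=2,3,6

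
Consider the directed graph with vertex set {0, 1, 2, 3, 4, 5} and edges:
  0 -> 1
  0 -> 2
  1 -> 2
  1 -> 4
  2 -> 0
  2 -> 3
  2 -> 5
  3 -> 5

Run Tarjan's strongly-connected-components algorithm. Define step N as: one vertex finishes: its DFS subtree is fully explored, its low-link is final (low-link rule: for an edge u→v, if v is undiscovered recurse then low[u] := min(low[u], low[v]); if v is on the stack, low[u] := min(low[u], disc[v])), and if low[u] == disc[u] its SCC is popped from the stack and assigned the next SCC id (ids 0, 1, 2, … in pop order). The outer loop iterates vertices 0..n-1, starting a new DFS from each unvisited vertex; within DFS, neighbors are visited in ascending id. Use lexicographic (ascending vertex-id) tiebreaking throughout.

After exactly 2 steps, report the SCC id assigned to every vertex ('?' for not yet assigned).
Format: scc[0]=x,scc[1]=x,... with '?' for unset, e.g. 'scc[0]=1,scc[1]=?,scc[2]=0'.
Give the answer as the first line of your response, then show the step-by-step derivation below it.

scc[0]=?,scc[1]=?,scc[2]=?,scc[3]=1,scc[4]=?,scc[5]=0

step 1: low=(low[0]=0,low[1]=1,low[2]=0,low[3]=3,low[4]=?,low[5]=4); scc=(scc[0]=?,scc[1]=?,scc[2]=?,scc[3]=?,scc[4]=?,scc[5]=0)
step 2: low=(low[0]=0,low[1]=1,low[2]=0,low[3]=3,low[4]=?,low[5]=4); scc=(scc[0]=?,scc[1]=?,scc[2]=?,scc[3]=1,scc[4]=?,scc[5]=0)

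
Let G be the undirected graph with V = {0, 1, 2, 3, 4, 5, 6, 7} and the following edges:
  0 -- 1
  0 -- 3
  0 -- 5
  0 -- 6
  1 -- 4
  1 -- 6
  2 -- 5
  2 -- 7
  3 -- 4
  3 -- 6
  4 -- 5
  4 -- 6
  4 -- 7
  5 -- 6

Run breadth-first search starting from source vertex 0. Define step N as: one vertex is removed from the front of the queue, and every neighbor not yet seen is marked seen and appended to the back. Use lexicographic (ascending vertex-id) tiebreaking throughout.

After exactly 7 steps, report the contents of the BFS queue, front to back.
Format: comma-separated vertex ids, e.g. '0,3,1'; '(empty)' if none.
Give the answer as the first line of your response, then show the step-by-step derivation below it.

7

step 1: dequeue 0; queue=[1,3,5,6]; order=0
step 2: dequeue 1; queue=[3,5,6,4]; order=0,1
step 3: dequeue 3; queue=[5,6,4]; order=0,1,3
step 4: dequeue 5; queue=[6,4,2]; order=0,1,3,5
step 5: dequeue 6; queue=[4,2]; order=0,1,3,5,6
step 6: dequeue 4; queue=[2,7]; order=0,1,3,5,6,4
step 7: dequeue 2; queue=[7]; order=0,1,3,5,6,4,2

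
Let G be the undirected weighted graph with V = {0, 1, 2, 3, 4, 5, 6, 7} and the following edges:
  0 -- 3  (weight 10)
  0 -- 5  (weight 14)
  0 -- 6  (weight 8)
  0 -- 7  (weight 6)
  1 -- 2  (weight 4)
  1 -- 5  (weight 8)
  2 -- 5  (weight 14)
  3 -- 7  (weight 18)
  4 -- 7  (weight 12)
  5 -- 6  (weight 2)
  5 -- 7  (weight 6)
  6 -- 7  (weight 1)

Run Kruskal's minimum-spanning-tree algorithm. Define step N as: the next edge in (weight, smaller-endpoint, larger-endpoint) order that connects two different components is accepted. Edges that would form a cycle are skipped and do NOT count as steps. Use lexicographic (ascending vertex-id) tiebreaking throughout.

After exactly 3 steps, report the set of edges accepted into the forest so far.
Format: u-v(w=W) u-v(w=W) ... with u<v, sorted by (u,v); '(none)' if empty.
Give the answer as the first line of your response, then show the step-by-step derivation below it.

1-2(w=4) 5-6(w=2) 6-7(w=1)

step 1: add edge 6-7 (w=1); MST = {6-7(w=1)}
step 2: add edge 5-6 (w=2); MST = {5-6(w=2) 6-7(w=1)}
step 3: add edge 1-2 (w=4); MST = {1-2(w=4) 5-6(w=2) 6-7(w=1)}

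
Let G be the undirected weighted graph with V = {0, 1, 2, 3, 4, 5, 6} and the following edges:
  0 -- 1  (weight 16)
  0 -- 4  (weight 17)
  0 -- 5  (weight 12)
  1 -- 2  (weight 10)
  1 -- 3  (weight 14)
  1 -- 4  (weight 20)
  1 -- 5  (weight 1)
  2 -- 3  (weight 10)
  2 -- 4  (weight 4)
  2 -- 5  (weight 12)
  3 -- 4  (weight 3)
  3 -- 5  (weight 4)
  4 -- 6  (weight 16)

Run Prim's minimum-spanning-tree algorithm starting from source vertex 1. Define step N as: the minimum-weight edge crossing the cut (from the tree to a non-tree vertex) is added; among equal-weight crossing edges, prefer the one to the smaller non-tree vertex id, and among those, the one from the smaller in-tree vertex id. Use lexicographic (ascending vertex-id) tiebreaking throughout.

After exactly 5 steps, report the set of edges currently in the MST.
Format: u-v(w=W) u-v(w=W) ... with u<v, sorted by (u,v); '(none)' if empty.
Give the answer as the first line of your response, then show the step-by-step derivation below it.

0-5(w=12) 1-5(w=1) 2-4(w=4) 3-4(w=3) 3-5(w=4)

step 1: add edge 1-5 (w=1); MST = {1-5(w=1)}
step 2: add edge 3-5 (w=4); MST = {1-5(w=1) 3-5(w=4)}
step 3: add edge 3-4 (w=3); MST = {1-5(w=1) 3-4(w=3) 3-5(w=4)}
step 4: add edge 2-4 (w=4); MST = {1-5(w=1) 2-4(w=4) 3-4(w=3) 3-5(w=4)}
step 5: add edge 0-5 (w=12); MST = {0-5(w=12) 1-5(w=1) 2-4(w=4) 3-4(w=3) 3-5(w=4)}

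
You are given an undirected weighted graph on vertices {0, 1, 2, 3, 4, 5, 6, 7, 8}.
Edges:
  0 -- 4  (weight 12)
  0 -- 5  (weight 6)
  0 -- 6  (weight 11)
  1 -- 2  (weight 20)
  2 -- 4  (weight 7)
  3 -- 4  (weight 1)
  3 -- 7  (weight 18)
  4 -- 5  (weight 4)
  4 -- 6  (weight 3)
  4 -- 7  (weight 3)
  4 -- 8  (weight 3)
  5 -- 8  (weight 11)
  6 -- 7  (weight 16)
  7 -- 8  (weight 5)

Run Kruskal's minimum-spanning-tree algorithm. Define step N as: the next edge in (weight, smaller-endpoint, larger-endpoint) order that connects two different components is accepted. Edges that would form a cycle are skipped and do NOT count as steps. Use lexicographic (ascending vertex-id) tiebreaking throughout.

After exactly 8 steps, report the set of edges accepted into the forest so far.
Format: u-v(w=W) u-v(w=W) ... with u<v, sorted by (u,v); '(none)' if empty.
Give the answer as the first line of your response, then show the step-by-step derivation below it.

0-5(w=6) 1-2(w=20) 2-4(w=7) 3-4(w=1) 4-5(w=4) 4-6(w=3) 4-7(w=3) 4-8(w=3)

step 1: add edge 3-4 (w=1); MST = {3-4(w=1)}
step 2: add edge 4-6 (w=3); MST = {3-4(w=1) 4-6(w=3)}
step 3: add edge 4-7 (w=3); MST = {3-4(w=1) 4-6(w=3) 4-7(w=3)}
step 4: add edge 4-8 (w=3); MST = {3-4(w=1) 4-6(w=3) 4-7(w=3) 4-8(w=3)}
step 5: add edge 4-5 (w=4); MST = {3-4(w=1) 4-5(w=4) 4-6(w=3) 4-7(w=3) 4-8(w=3)}
step 6: add edge 0-5 (w=6); MST = {0-5(w=6) 3-4(w=1) 4-5(w=4) 4-6(w=3) 4-7(w=3) 4-8(w=3)}
step 7: add edge 2-4 (w=7); MST = {0-5(w=6) 2-4(w=7) 3-4(w=1) 4-5(w=4) 4-6(w=3) 4-7(w=3) 4-8(w=3)}
step 8: add edge 1-2 (w=20); MST = {0-5(w=6) 1-2(w=20) 2-4(w=7) 3-4(w=1) 4-5(w=4) 4-6(w=3) 4-7(w=3) 4-8(w=3)}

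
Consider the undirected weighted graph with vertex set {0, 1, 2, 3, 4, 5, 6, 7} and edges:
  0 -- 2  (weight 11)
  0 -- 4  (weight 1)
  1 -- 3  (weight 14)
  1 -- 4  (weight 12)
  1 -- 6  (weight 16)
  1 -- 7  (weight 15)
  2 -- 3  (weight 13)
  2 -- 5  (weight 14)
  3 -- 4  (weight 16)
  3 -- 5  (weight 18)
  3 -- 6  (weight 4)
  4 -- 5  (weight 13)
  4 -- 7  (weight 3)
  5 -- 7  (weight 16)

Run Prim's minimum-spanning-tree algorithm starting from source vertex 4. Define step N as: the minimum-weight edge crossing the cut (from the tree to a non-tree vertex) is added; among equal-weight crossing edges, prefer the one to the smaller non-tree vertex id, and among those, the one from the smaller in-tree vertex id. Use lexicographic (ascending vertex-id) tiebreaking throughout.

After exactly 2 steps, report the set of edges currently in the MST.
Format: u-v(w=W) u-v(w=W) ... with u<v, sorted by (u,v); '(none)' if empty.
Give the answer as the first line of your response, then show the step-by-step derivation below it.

0-4(w=1) 4-7(w=3)

step 1: add edge 0-4 (w=1); MST = {0-4(w=1)}
step 2: add edge 4-7 (w=3); MST = {0-4(w=1) 4-7(w=3)}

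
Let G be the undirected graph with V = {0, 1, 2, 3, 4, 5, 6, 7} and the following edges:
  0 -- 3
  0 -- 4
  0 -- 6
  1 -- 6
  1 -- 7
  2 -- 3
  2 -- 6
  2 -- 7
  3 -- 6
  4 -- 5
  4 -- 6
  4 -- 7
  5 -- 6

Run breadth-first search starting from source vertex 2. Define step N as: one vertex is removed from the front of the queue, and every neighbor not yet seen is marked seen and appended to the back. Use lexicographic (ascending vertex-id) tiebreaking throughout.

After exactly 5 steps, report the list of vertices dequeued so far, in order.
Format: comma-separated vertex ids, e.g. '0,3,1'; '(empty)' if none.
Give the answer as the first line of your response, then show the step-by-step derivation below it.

2,3,6,7,0

step 1: dequeue 2; queue=[3,6,7]; order=2
step 2: dequeue 3; queue=[6,7,0]; order=2,3
step 3: dequeue 6; queue=[7,0,1,4,5]; order=2,3,6
step 4: dequeue 7; queue=[0,1,4,5]; order=2,3,6,7
step 5: dequeue 0; queue=[1,4,5]; order=2,3,6,7,0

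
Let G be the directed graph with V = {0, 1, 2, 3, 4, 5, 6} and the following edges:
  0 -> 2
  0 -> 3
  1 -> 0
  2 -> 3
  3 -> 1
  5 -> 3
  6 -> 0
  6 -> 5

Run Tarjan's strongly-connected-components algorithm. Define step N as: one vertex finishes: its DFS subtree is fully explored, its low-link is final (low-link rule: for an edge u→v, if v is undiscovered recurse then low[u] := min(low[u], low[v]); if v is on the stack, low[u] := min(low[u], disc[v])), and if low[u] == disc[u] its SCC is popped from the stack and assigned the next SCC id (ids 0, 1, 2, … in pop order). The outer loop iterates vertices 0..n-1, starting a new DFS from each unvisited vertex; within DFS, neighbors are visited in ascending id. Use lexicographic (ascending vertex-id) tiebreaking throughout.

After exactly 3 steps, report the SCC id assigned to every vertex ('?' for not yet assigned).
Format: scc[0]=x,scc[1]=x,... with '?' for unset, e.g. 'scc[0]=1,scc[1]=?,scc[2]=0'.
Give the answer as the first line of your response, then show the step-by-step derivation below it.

scc[0]=?,scc[1]=?,scc[2]=?,scc[3]=?,scc[4]=?,scc[5]=?,scc[6]=?

step 1: low=(low[0]=0,low[1]=0,low[2]=1,low[3]=2,low[4]=?,low[5]=?,low[6]=?); scc=(scc[0]=?,scc[1]=?,scc[2]=?,scc[3]=?,scc[4]=?,scc[5]=?,scc[6]=?)
step 2: low=(low[0]=0,low[1]=0,low[2]=1,low[3]=0,low[4]=?,low[5]=?,low[6]=?); scc=(scc[0]=?,scc[1]=?,scc[2]=?,scc[3]=?,scc[4]=?,scc[5]=?,scc[6]=?)
step 3: low=(low[0]=0,low[1]=0,low[2]=0,low[3]=0,low[4]=?,low[5]=?,low[6]=?); scc=(scc[0]=?,scc[1]=?,scc[2]=?,scc[3]=?,scc[4]=?,scc[5]=?,scc[6]=?)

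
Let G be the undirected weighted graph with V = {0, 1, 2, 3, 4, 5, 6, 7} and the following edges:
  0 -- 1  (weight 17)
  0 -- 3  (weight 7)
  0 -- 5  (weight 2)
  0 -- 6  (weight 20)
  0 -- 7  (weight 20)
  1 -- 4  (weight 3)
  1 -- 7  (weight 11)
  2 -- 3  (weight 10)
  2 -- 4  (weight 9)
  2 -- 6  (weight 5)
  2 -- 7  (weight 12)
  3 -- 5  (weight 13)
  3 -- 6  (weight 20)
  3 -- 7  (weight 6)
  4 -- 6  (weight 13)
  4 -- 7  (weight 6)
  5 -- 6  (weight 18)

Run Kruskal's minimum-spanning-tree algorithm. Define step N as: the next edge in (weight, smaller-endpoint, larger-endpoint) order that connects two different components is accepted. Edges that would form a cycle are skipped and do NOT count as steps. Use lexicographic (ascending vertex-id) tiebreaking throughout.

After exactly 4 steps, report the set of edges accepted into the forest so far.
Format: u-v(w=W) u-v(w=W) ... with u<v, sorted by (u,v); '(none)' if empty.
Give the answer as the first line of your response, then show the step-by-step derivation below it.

0-5(w=2) 1-4(w=3) 2-6(w=5) 3-7(w=6)

step 1: add edge 0-5 (w=2); MST = {0-5(w=2)}
step 2: add edge 1-4 (w=3); MST = {0-5(w=2) 1-4(w=3)}
step 3: add edge 2-6 (w=5); MST = {0-5(w=2) 1-4(w=3) 2-6(w=5)}
step 4: add edge 3-7 (w=6); MST = {0-5(w=2) 1-4(w=3) 2-6(w=5) 3-7(w=6)}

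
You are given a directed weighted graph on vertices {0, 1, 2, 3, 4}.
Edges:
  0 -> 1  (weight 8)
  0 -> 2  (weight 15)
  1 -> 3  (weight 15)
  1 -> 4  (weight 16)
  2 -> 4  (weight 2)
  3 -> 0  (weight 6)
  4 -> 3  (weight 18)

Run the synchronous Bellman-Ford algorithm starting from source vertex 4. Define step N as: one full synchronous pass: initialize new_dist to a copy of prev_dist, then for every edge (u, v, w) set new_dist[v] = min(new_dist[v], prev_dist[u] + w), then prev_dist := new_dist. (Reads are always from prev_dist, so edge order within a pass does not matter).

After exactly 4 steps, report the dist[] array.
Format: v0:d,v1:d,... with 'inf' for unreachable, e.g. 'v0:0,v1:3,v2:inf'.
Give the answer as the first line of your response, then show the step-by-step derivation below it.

v0:24,v1:32,v2:39,v3:18,v4:0

step 1: dist = v0:inf,v1:inf,v2:inf,v3:18,v4:0
step 2: dist = v0:24,v1:inf,v2:inf,v3:18,v4:0
step 3: dist = v0:24,v1:32,v2:39,v3:18,v4:0
step 4: dist = v0:24,v1:32,v2:39,v3:18,v4:0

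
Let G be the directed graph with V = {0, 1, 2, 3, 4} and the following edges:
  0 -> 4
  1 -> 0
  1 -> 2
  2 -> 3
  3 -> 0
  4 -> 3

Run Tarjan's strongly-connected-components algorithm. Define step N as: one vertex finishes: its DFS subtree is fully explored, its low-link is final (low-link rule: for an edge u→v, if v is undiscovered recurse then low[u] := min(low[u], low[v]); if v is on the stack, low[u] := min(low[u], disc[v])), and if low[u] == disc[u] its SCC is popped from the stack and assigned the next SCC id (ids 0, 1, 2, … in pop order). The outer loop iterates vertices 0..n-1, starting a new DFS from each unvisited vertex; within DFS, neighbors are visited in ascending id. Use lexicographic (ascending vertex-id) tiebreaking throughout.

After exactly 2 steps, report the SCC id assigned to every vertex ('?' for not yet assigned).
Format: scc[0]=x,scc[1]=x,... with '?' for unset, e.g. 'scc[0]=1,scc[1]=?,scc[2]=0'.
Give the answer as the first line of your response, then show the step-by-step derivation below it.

scc[0]=?,scc[1]=?,scc[2]=?,scc[3]=?,scc[4]=?

step 1: low=(low[0]=0,low[1]=?,low[2]=?,low[3]=0,low[4]=1); scc=(scc[0]=?,scc[1]=?,scc[2]=?,scc[3]=?,scc[4]=?)
step 2: low=(low[0]=0,low[1]=?,low[2]=?,low[3]=0,low[4]=0); scc=(scc[0]=?,scc[1]=?,scc[2]=?,scc[3]=?,scc[4]=?)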